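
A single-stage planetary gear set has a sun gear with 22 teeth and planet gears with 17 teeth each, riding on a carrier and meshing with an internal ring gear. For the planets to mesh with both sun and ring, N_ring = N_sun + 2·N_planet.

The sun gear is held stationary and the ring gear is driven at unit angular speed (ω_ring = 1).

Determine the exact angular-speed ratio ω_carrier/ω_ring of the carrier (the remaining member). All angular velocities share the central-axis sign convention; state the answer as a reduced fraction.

28/39

N_ring = 22 + 2·17 = 56
22(ω_s−ω_c) = −56(ω_r−ω_c),  ω_s=0, ω_r=1
22(0−ω_c) = −56(1−ω_c)  ⇒  78ω_c = 56  ⇒  ω_c = 28/39
ω_c/ω_r = 28/39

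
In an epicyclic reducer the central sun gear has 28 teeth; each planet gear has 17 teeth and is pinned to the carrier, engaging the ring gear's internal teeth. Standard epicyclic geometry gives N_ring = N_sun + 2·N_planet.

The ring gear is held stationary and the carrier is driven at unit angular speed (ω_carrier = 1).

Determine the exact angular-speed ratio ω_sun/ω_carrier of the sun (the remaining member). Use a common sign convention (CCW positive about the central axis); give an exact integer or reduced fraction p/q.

N_ring = 28 + 2·17 = 62
28(ω_s−ω_c) = −62(ω_r−ω_c),  ω_r=0, ω_c=1
ω_s = 1 − (62/28)(0−1) = 45/14
ω_s/ω_c = 45/14

45/14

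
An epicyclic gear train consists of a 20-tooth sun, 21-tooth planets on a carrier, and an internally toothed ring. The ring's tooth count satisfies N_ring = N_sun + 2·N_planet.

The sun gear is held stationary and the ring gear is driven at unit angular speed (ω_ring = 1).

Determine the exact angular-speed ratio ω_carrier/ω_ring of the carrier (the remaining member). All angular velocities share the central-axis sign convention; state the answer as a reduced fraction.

N_ring = 20 + 2·21 = 62
20(ω_s−ω_c) = −62(ω_r−ω_c),  ω_s=0, ω_r=1
20(0−ω_c) = −62(1−ω_c)  ⇒  82ω_c = 62  ⇒  ω_c = 31/41
ω_c/ω_r = 31/41

31/41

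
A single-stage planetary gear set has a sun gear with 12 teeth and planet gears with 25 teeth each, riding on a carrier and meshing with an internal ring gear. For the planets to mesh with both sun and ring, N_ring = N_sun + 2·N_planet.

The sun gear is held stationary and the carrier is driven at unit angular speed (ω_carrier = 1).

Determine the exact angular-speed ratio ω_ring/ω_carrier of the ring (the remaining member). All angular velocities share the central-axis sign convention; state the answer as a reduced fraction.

37/31

N_ring = 12 + 2·25 = 62
12(ω_s−ω_c) = −62(ω_r−ω_c),  ω_s=0, ω_c=1
ω_r = 1 − (12/62)(0−1) = 37/31
ω_r/ω_c = 37/31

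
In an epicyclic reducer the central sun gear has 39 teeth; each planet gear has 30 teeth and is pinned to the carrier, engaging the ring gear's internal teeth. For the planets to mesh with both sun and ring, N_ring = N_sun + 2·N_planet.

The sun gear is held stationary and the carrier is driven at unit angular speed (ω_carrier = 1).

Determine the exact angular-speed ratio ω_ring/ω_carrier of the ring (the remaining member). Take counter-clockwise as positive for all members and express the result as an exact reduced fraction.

46/33

N_ring = 39 + 2·30 = 99
39(ω_s−ω_c) = −99(ω_r−ω_c),  ω_s=0, ω_c=1
ω_r = 1 − (39/99)(0−1) = 46/33
ω_r/ω_c = 46/33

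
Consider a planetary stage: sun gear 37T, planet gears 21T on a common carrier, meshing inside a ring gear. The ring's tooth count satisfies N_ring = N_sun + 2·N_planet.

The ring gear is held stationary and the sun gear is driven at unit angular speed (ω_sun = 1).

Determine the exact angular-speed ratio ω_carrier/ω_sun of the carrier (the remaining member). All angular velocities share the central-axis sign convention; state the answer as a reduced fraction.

37/116

N_ring = 37 + 2·21 = 79
37(ω_s−ω_c) = −79(ω_r−ω_c),  ω_r=0, ω_s=1
37(1−ω_c) = −79(0−ω_c)  ⇒  116ω_c = 37  ⇒  ω_c = 37/116
ω_c/ω_s = 37/116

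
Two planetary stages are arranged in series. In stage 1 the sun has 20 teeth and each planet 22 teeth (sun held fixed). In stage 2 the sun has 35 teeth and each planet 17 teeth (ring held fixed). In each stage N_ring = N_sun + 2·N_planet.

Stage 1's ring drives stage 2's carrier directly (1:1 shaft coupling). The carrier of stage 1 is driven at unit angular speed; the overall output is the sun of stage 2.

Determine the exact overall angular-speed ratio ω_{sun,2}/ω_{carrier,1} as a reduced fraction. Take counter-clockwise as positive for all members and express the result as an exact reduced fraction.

Stage 1: N_ring = 20 + 2·22 = 64
Stage 1: 20(ω_s−ω_c) = −64(ω_r−ω_c),  ω_s=0, ω_c=1
Stage 1: ω_r = 1 − (20/64)(0−1) = 21/16
  ⇒ ω_r¹/ω_c¹ = 21/16
Stage 2: N_ring = 35 + 2·17 = 69
Stage 2: 35(ω_s−ω_c) = −69(ω_r−ω_c),  ω_r=0, ω_c=1
Stage 2: ω_s = 1 − (69/35)(0−1) = 104/35
  ⇒ ω_s²/ω_c² = 104/35
Coupling ω_c² = ω_r¹ ⇒ overall = 21/16 × 104/35 = 39/10

39/10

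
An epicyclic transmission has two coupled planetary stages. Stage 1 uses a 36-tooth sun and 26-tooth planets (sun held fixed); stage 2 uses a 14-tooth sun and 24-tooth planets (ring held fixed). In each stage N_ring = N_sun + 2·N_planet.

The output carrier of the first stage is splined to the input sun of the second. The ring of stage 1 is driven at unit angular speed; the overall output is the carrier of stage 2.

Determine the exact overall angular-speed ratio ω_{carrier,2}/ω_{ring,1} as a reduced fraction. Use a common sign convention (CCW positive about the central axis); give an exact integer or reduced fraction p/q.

77/589

Stage 1: N_ring = 36 + 2·26 = 88
Stage 1: 36(ω_s−ω_c) = −88(ω_r−ω_c),  ω_s=0, ω_r=1
Stage 1: 36(0−ω_c) = −88(1−ω_c)  ⇒  124ω_c = 88  ⇒  ω_c = 22/31
  ⇒ ω_c¹/ω_r¹ = 22/31
Stage 2: N_ring = 14 + 2·24 = 62
Stage 2: 14(ω_s−ω_c) = −62(ω_r−ω_c),  ω_r=0, ω_s=1
Stage 2: 14(1−ω_c) = −62(0−ω_c)  ⇒  76ω_c = 14  ⇒  ω_c = 7/38
  ⇒ ω_c²/ω_s² = 7/38
Coupling ω_s² = ω_c¹ ⇒ overall = 22/31 × 7/38 = 77/589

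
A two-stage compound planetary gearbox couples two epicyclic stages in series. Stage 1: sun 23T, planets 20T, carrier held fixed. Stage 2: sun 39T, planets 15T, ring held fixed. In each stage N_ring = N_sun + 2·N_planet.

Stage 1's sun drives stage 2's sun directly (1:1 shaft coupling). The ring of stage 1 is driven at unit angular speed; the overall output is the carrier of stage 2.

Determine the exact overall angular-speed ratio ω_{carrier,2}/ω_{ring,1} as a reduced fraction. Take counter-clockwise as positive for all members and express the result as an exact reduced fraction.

Stage 1: N_ring = 23 + 2·20 = 63
Stage 1: 23(ω_s−ω_c) = −63(ω_r−ω_c),  ω_c=0, ω_r=1
Stage 1: ω_s = 0 − (63/23)(1−0) = -63/23
  ⇒ ω_s¹/ω_r¹ = -63/23
Stage 2: N_ring = 39 + 2·15 = 69
Stage 2: 39(ω_s−ω_c) = −69(ω_r−ω_c),  ω_r=0, ω_s=1
Stage 2: 39(1−ω_c) = −69(0−ω_c)  ⇒  108ω_c = 39  ⇒  ω_c = 13/36
  ⇒ ω_c²/ω_s² = 13/36
Coupling ω_s² = ω_s¹ ⇒ overall = -63/23 × 13/36 = -91/92

-91/92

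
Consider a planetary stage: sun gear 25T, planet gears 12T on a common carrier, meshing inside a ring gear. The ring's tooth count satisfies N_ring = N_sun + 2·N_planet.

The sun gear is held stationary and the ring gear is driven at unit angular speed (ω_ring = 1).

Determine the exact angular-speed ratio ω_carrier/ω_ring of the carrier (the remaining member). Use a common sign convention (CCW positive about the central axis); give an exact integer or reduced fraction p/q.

N_ring = 25 + 2·12 = 49
25(ω_s−ω_c) = −49(ω_r−ω_c),  ω_s=0, ω_r=1
25(0−ω_c) = −49(1−ω_c)  ⇒  74ω_c = 49  ⇒  ω_c = 49/74
ω_c/ω_r = 49/74

49/74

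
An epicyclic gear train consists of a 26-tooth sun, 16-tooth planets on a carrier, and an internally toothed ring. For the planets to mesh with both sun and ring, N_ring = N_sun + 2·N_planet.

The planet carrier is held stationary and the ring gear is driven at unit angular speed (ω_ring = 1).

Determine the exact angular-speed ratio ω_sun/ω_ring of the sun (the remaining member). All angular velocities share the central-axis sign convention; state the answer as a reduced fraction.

-29/13

N_ring = 26 + 2·16 = 58
26(ω_s−ω_c) = −58(ω_r−ω_c),  ω_c=0, ω_r=1
ω_s = 0 − (58/26)(1−0) = -29/13
ω_s/ω_r = -29/13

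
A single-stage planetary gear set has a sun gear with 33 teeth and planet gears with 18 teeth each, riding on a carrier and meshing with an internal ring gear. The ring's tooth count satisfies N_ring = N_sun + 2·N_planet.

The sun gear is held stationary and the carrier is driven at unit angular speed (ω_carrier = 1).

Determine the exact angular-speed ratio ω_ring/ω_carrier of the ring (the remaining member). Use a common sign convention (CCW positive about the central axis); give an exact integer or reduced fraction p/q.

N_ring = 33 + 2·18 = 69
33(ω_s−ω_c) = −69(ω_r−ω_c),  ω_s=0, ω_c=1
ω_r = 1 − (33/69)(0−1) = 34/23
ω_r/ω_c = 34/23

34/23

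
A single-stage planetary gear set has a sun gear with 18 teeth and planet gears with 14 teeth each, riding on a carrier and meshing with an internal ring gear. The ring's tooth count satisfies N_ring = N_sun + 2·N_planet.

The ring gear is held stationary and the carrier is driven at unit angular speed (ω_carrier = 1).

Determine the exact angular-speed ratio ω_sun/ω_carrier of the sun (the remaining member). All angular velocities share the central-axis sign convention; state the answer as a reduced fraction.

N_ring = 18 + 2·14 = 46
18(ω_s−ω_c) = −46(ω_r−ω_c),  ω_r=0, ω_c=1
ω_s = 1 − (46/18)(0−1) = 32/9
ω_s/ω_c = 32/9

32/9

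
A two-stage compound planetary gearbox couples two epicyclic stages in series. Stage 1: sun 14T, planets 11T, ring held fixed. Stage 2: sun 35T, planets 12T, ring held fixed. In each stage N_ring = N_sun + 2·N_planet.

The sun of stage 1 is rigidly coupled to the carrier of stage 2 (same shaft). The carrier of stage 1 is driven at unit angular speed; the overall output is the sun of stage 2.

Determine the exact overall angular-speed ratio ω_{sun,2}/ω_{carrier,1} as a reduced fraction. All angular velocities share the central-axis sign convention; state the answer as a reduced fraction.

Stage 1: N_ring = 14 + 2·11 = 36
Stage 1: 14(ω_s−ω_c) = −36(ω_r−ω_c),  ω_r=0, ω_c=1
Stage 1: ω_s = 1 − (36/14)(0−1) = 25/7
  ⇒ ω_s¹/ω_c¹ = 25/7
Stage 2: N_ring = 35 + 2·12 = 59
Stage 2: 35(ω_s−ω_c) = −59(ω_r−ω_c),  ω_r=0, ω_c=1
Stage 2: ω_s = 1 − (59/35)(0−1) = 94/35
  ⇒ ω_s²/ω_c² = 94/35
Coupling ω_c² = ω_s¹ ⇒ overall = 25/7 × 94/35 = 470/49

470/49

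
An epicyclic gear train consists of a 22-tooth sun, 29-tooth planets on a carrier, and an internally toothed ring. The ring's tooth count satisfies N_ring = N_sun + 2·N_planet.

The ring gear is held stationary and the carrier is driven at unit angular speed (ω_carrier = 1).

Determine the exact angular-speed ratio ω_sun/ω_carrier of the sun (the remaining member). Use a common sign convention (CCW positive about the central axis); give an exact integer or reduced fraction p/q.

51/11

N_ring = 22 + 2·29 = 80
22(ω_s−ω_c) = −80(ω_r−ω_c),  ω_r=0, ω_c=1
ω_s = 1 − (80/22)(0−1) = 51/11
ω_s/ω_c = 51/11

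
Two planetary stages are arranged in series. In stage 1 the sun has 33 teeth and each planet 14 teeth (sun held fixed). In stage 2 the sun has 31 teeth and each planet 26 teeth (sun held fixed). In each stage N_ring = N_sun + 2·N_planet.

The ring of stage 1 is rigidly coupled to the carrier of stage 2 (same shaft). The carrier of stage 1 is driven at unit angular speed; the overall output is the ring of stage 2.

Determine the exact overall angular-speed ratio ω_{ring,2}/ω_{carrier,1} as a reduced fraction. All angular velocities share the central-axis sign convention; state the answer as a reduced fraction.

Stage 1: N_ring = 33 + 2·14 = 61
Stage 1: 33(ω_s−ω_c) = −61(ω_r−ω_c),  ω_s=0, ω_c=1
Stage 1: ω_r = 1 − (33/61)(0−1) = 94/61
  ⇒ ω_r¹/ω_c¹ = 94/61
Stage 2: N_ring = 31 + 2·26 = 83
Stage 2: 31(ω_s−ω_c) = −83(ω_r−ω_c),  ω_s=0, ω_c=1
Stage 2: ω_r = 1 − (31/83)(0−1) = 114/83
  ⇒ ω_r²/ω_c² = 114/83
Coupling ω_c² = ω_r¹ ⇒ overall = 94/61 × 114/83 = 10716/5063

10716/5063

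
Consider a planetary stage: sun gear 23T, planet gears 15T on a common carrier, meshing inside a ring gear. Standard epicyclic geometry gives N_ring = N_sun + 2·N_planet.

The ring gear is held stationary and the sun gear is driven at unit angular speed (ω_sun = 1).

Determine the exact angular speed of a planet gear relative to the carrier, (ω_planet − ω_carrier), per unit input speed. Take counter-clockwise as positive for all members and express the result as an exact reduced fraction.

-1219/1140

N_ring = 23 + 2·15 = 53
23(ω_s−ω_c) = −53(ω_r−ω_c),  ω_r=0, ω_s=1
23(1−ω_c) = −53(0−ω_c)  ⇒  76ω_c = 23  ⇒  ω_c = 23/76
sun–planet: 23·(1−23/76) = −15·(ω_p−ω_c)  ⇒  ω_p−ω_c = −(23/15)·(53/76) = -1219/1140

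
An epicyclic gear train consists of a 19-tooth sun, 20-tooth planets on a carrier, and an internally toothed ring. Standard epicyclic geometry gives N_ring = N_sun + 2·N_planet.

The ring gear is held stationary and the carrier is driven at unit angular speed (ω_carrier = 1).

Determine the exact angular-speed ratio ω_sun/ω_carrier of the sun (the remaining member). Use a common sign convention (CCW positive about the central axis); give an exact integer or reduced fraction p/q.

N_ring = 19 + 2·20 = 59
19(ω_s−ω_c) = −59(ω_r−ω_c),  ω_r=0, ω_c=1
ω_s = 1 − (59/19)(0−1) = 78/19
ω_s/ω_c = 78/19

78/19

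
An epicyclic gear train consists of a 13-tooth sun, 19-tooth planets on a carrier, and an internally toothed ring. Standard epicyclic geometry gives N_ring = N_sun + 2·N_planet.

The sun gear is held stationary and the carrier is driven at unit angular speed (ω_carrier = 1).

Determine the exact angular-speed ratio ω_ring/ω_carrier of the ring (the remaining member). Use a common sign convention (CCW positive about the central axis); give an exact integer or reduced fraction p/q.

64/51

N_ring = 13 + 2·19 = 51
13(ω_s−ω_c) = −51(ω_r−ω_c),  ω_s=0, ω_c=1
ω_r = 1 − (13/51)(0−1) = 64/51
ω_r/ω_c = 64/51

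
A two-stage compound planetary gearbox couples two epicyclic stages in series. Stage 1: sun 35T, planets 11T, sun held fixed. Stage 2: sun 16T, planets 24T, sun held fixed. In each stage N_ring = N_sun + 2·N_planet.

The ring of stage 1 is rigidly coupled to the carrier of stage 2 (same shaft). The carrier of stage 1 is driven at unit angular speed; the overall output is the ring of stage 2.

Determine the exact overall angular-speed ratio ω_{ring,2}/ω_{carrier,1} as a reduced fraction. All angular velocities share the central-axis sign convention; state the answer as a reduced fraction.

115/57

Stage 1: N_ring = 35 + 2·11 = 57
Stage 1: 35(ω_s−ω_c) = −57(ω_r−ω_c),  ω_s=0, ω_c=1
Stage 1: ω_r = 1 − (35/57)(0−1) = 92/57
  ⇒ ω_r¹/ω_c¹ = 92/57
Stage 2: N_ring = 16 + 2·24 = 64
Stage 2: 16(ω_s−ω_c) = −64(ω_r−ω_c),  ω_s=0, ω_c=1
Stage 2: ω_r = 1 − (16/64)(0−1) = 5/4
  ⇒ ω_r²/ω_c² = 5/4
Coupling ω_c² = ω_r¹ ⇒ overall = 92/57 × 5/4 = 115/57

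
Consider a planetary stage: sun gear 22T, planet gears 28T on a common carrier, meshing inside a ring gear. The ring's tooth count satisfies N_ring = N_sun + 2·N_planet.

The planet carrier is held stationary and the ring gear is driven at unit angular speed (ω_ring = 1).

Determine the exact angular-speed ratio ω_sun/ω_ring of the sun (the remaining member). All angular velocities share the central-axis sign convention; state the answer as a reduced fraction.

N_ring = 22 + 2·28 = 78
22(ω_s−ω_c) = −78(ω_r−ω_c),  ω_c=0, ω_r=1
ω_s = 0 − (78/22)(1−0) = -39/11
ω_s/ω_r = -39/11

-39/11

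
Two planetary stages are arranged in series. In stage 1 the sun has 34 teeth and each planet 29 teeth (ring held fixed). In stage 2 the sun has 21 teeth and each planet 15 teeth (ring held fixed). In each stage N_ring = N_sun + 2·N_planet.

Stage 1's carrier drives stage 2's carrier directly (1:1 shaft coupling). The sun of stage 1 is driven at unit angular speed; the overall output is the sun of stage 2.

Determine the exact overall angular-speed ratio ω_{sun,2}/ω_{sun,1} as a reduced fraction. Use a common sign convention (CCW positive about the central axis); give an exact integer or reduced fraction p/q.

Stage 1: N_ring = 34 + 2·29 = 92
Stage 1: 34(ω_s−ω_c) = −92(ω_r−ω_c),  ω_r=0, ω_s=1
Stage 1: 34(1−ω_c) = −92(0−ω_c)  ⇒  126ω_c = 34  ⇒  ω_c = 17/63
  ⇒ ω_c¹/ω_s¹ = 17/63
Stage 2: N_ring = 21 + 2·15 = 51
Stage 2: 21(ω_s−ω_c) = −51(ω_r−ω_c),  ω_r=0, ω_c=1
Stage 2: ω_s = 1 − (51/21)(0−1) = 24/7
  ⇒ ω_s²/ω_c² = 24/7
Coupling ω_c² = ω_c¹ ⇒ overall = 17/63 × 24/7 = 136/147

136/147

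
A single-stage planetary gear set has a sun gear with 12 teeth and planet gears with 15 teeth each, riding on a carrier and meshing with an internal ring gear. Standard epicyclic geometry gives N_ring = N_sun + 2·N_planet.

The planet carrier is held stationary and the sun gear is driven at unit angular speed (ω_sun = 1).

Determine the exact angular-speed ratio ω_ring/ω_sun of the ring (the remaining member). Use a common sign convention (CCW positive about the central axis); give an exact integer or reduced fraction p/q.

N_ring = 12 + 2·15 = 42
12(ω_s−ω_c) = −42(ω_r−ω_c),  ω_c=0, ω_s=1
ω_r = 0 − (12/42)(1−0) = -2/7
ω_r/ω_s = -2/7

-2/7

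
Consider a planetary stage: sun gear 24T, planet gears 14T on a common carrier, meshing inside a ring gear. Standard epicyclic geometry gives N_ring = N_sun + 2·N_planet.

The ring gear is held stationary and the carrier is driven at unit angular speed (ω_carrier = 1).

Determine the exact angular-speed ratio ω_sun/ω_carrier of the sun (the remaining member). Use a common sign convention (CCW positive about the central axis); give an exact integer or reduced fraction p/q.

19/6

N_ring = 24 + 2·14 = 52
24(ω_s−ω_c) = −52(ω_r−ω_c),  ω_r=0, ω_c=1
ω_s = 1 − (52/24)(0−1) = 19/6
ω_s/ω_c = 19/6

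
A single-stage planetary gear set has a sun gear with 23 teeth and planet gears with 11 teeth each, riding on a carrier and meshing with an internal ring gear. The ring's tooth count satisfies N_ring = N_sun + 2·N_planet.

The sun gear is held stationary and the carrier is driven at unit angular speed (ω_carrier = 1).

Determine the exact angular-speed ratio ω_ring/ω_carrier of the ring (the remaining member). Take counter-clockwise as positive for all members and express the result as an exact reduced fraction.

N_ring = 23 + 2·11 = 45
23(ω_s−ω_c) = −45(ω_r−ω_c),  ω_s=0, ω_c=1
ω_r = 1 − (23/45)(0−1) = 68/45
ω_r/ω_c = 68/45

68/45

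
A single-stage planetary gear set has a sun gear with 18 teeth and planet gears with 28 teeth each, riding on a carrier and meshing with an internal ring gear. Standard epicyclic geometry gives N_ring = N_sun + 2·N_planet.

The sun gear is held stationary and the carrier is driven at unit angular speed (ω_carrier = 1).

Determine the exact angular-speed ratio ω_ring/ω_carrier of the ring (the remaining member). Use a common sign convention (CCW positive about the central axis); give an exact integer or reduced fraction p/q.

N_ring = 18 + 2·28 = 74
18(ω_s−ω_c) = −74(ω_r−ω_c),  ω_s=0, ω_c=1
ω_r = 1 − (18/74)(0−1) = 46/37
ω_r/ω_c = 46/37

46/37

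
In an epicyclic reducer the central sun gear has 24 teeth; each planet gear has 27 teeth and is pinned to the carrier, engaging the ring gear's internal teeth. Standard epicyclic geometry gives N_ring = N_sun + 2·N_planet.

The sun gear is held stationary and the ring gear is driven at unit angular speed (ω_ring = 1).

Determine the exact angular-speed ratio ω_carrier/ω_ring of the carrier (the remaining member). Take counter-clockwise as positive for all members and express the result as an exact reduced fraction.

N_ring = 24 + 2·27 = 78
24(ω_s−ω_c) = −78(ω_r−ω_c),  ω_s=0, ω_r=1
24(0−ω_c) = −78(1−ω_c)  ⇒  102ω_c = 78  ⇒  ω_c = 13/17
ω_c/ω_r = 13/17

13/17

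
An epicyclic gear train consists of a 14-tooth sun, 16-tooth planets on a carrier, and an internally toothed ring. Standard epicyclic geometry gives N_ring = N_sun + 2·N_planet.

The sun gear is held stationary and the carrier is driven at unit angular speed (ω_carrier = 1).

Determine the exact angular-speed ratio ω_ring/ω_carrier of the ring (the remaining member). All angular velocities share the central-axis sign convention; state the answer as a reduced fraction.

N_ring = 14 + 2·16 = 46
14(ω_s−ω_c) = −46(ω_r−ω_c),  ω_s=0, ω_c=1
ω_r = 1 − (14/46)(0−1) = 30/23
ω_r/ω_c = 30/23

30/23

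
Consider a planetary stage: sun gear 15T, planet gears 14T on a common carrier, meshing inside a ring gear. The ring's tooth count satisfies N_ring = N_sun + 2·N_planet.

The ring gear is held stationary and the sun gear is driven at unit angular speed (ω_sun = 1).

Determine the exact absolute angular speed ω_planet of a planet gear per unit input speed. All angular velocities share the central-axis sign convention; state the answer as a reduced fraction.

N_ring = 15 + 2·14 = 43
15(ω_s−ω_c) = −43(ω_r−ω_c),  ω_r=0, ω_s=1
15(1−ω_c) = −43(0−ω_c)  ⇒  58ω_c = 15  ⇒  ω_c = 15/58
sun–planet: 15·(1−15/58) = −14·(ω_p−ω_c)  ⇒  ω_p−ω_c = −(15/14)·(43/58) = -645/812
ω_p = 15/58 − 645/812 = -15/28

-15/28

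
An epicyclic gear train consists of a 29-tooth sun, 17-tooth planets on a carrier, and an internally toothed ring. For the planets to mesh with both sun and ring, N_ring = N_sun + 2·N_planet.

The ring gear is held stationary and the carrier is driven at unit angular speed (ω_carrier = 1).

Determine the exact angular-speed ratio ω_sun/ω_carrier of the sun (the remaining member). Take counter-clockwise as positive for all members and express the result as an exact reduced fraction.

N_ring = 29 + 2·17 = 63
29(ω_s−ω_c) = −63(ω_r−ω_c),  ω_r=0, ω_c=1
ω_s = 1 − (63/29)(0−1) = 92/29
ω_s/ω_c = 92/29

92/29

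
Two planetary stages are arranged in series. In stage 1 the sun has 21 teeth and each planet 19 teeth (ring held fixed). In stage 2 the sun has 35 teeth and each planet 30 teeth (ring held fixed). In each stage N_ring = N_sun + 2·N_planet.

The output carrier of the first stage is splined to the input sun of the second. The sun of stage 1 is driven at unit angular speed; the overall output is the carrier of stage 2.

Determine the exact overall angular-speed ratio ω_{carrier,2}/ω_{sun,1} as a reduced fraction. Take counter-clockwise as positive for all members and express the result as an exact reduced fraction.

147/2080

Stage 1: N_ring = 21 + 2·19 = 59
Stage 1: 21(ω_s−ω_c) = −59(ω_r−ω_c),  ω_r=0, ω_s=1
Stage 1: 21(1−ω_c) = −59(0−ω_c)  ⇒  80ω_c = 21  ⇒  ω_c = 21/80
  ⇒ ω_c¹/ω_s¹ = 21/80
Stage 2: N_ring = 35 + 2·30 = 95
Stage 2: 35(ω_s−ω_c) = −95(ω_r−ω_c),  ω_r=0, ω_s=1
Stage 2: 35(1−ω_c) = −95(0−ω_c)  ⇒  130ω_c = 35  ⇒  ω_c = 7/26
  ⇒ ω_c²/ω_s² = 7/26
Coupling ω_s² = ω_c¹ ⇒ overall = 21/80 × 7/26 = 147/2080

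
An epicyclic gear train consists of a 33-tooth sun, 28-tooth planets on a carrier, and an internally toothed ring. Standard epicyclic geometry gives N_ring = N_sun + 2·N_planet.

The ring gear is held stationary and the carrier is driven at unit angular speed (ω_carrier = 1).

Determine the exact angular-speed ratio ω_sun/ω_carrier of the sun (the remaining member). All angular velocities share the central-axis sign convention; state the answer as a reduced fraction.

N_ring = 33 + 2·28 = 89
33(ω_s−ω_c) = −89(ω_r−ω_c),  ω_r=0, ω_c=1
ω_s = 1 − (89/33)(0−1) = 122/33
ω_s/ω_c = 122/33

122/33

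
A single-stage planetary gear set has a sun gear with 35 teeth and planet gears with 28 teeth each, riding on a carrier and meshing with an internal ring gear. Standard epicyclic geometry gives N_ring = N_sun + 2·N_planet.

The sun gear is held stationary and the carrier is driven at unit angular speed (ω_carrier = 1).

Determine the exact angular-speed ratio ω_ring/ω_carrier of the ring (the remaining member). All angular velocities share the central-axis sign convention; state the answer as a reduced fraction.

N_ring = 35 + 2·28 = 91
35(ω_s−ω_c) = −91(ω_r−ω_c),  ω_s=0, ω_c=1
ω_r = 1 − (35/91)(0−1) = 18/13
ω_r/ω_c = 18/13

18/13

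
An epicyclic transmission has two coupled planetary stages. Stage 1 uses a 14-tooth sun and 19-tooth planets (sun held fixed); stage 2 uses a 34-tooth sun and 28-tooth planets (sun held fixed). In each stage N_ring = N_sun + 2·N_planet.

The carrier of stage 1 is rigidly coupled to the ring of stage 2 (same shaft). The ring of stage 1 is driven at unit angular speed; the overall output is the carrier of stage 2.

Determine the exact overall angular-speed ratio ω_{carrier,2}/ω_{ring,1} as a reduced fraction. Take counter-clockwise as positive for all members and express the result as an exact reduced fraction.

Stage 1: N_ring = 14 + 2·19 = 52
Stage 1: 14(ω_s−ω_c) = −52(ω_r−ω_c),  ω_s=0, ω_r=1
Stage 1: 14(0−ω_c) = −52(1−ω_c)  ⇒  66ω_c = 52  ⇒  ω_c = 26/33
  ⇒ ω_c¹/ω_r¹ = 26/33
Stage 2: N_ring = 34 + 2·28 = 90
Stage 2: 34(ω_s−ω_c) = −90(ω_r−ω_c),  ω_s=0, ω_r=1
Stage 2: 34(0−ω_c) = −90(1−ω_c)  ⇒  124ω_c = 90  ⇒  ω_c = 45/62
  ⇒ ω_c²/ω_r² = 45/62
Coupling ω_r² = ω_c¹ ⇒ overall = 26/33 × 45/62 = 195/341

195/341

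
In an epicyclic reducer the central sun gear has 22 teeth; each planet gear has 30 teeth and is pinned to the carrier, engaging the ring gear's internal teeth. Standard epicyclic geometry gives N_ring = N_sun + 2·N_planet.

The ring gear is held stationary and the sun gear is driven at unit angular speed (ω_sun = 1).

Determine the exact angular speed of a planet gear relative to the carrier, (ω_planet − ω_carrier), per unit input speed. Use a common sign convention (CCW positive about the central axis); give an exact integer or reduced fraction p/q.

-451/780

N_ring = 22 + 2·30 = 82
22(ω_s−ω_c) = −82(ω_r−ω_c),  ω_r=0, ω_s=1
22(1−ω_c) = −82(0−ω_c)  ⇒  104ω_c = 22  ⇒  ω_c = 11/52
sun–planet: 22·(1−11/52) = −30·(ω_p−ω_c)  ⇒  ω_p−ω_c = −(22/30)·(41/52) = -451/780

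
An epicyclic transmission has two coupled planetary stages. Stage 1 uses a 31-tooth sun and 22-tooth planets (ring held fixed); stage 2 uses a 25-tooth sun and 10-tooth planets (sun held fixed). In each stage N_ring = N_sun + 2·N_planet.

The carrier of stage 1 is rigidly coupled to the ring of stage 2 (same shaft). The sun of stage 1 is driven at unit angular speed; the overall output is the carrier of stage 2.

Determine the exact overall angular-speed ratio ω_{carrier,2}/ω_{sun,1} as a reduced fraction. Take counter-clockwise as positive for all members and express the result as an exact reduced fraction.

279/1484

Stage 1: N_ring = 31 + 2·22 = 75
Stage 1: 31(ω_s−ω_c) = −75(ω_r−ω_c),  ω_r=0, ω_s=1
Stage 1: 31(1−ω_c) = −75(0−ω_c)  ⇒  106ω_c = 31  ⇒  ω_c = 31/106
  ⇒ ω_c¹/ω_s¹ = 31/106
Stage 2: N_ring = 25 + 2·10 = 45
Stage 2: 25(ω_s−ω_c) = −45(ω_r−ω_c),  ω_s=0, ω_r=1
Stage 2: 25(0−ω_c) = −45(1−ω_c)  ⇒  70ω_c = 45  ⇒  ω_c = 9/14
  ⇒ ω_c²/ω_r² = 9/14
Coupling ω_r² = ω_c¹ ⇒ overall = 31/106 × 9/14 = 279/1484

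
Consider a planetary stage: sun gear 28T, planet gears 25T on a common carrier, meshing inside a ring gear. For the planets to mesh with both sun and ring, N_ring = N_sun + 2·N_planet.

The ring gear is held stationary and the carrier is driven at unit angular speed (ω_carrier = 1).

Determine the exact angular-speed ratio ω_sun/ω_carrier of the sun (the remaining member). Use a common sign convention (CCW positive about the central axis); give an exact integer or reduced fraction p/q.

N_ring = 28 + 2·25 = 78
28(ω_s−ω_c) = −78(ω_r−ω_c),  ω_r=0, ω_c=1
ω_s = 1 − (78/28)(0−1) = 53/14
ω_s/ω_c = 53/14

53/14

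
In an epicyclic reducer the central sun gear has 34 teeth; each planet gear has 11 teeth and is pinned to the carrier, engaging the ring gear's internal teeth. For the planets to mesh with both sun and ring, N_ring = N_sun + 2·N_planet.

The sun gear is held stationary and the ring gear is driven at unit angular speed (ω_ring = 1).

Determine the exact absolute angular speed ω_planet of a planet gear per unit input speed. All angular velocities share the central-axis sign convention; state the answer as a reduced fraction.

N_ring = 34 + 2·11 = 56
34(ω_s−ω_c) = −56(ω_r−ω_c),  ω_s=0, ω_r=1
34(0−ω_c) = −56(1−ω_c)  ⇒  90ω_c = 56  ⇒  ω_c = 28/45
sun–planet: 34·(0−28/45) = −11·(ω_p−ω_c)  ⇒  ω_p−ω_c = −(34/11)·(-28/45) = 952/495
ω_p = 28/45 + 952/495 = 28/11

28/11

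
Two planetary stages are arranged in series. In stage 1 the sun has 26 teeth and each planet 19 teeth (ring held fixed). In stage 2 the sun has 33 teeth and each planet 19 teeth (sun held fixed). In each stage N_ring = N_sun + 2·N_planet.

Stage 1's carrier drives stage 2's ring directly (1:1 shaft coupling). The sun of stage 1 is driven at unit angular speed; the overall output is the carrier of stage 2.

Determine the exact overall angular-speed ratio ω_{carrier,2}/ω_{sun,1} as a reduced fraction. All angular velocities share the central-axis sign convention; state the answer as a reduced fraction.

Stage 1: N_ring = 26 + 2·19 = 64
Stage 1: 26(ω_s−ω_c) = −64(ω_r−ω_c),  ω_r=0, ω_s=1
Stage 1: 26(1−ω_c) = −64(0−ω_c)  ⇒  90ω_c = 26  ⇒  ω_c = 13/45
  ⇒ ω_c¹/ω_s¹ = 13/45
Stage 2: N_ring = 33 + 2·19 = 71
Stage 2: 33(ω_s−ω_c) = −71(ω_r−ω_c),  ω_s=0, ω_r=1
Stage 2: 33(0−ω_c) = −71(1−ω_c)  ⇒  104ω_c = 71  ⇒  ω_c = 71/104
  ⇒ ω_c²/ω_r² = 71/104
Coupling ω_r² = ω_c¹ ⇒ overall = 13/45 × 71/104 = 71/360

71/360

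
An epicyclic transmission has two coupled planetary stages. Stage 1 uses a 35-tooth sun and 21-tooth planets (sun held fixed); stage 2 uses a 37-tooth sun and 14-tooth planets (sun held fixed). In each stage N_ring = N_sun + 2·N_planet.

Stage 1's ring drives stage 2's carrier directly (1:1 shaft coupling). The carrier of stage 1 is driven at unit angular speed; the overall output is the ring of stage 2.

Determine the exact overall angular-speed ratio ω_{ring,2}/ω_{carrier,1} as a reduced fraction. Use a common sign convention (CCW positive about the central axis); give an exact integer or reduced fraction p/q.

1632/715

Stage 1: N_ring = 35 + 2·21 = 77
Stage 1: 35(ω_s−ω_c) = −77(ω_r−ω_c),  ω_s=0, ω_c=1
Stage 1: ω_r = 1 − (35/77)(0−1) = 16/11
  ⇒ ω_r¹/ω_c¹ = 16/11
Stage 2: N_ring = 37 + 2·14 = 65
Stage 2: 37(ω_s−ω_c) = −65(ω_r−ω_c),  ω_s=0, ω_c=1
Stage 2: ω_r = 1 − (37/65)(0−1) = 102/65
  ⇒ ω_r²/ω_c² = 102/65
Coupling ω_c² = ω_r¹ ⇒ overall = 16/11 × 102/65 = 1632/715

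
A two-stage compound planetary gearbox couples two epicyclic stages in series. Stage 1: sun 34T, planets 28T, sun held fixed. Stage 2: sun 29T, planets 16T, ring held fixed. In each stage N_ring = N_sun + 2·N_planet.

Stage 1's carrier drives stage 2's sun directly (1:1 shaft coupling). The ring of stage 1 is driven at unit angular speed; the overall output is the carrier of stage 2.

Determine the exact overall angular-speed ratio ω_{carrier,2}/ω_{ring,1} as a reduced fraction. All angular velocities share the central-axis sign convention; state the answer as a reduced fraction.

Stage 1: N_ring = 34 + 2·28 = 90
Stage 1: 34(ω_s−ω_c) = −90(ω_r−ω_c),  ω_s=0, ω_r=1
Stage 1: 34(0−ω_c) = −90(1−ω_c)  ⇒  124ω_c = 90  ⇒  ω_c = 45/62
  ⇒ ω_c¹/ω_r¹ = 45/62
Stage 2: N_ring = 29 + 2·16 = 61
Stage 2: 29(ω_s−ω_c) = −61(ω_r−ω_c),  ω_r=0, ω_s=1
Stage 2: 29(1−ω_c) = −61(0−ω_c)  ⇒  90ω_c = 29  ⇒  ω_c = 29/90
  ⇒ ω_c²/ω_s² = 29/90
Coupling ω_s² = ω_c¹ ⇒ overall = 45/62 × 29/90 = 29/124

29/124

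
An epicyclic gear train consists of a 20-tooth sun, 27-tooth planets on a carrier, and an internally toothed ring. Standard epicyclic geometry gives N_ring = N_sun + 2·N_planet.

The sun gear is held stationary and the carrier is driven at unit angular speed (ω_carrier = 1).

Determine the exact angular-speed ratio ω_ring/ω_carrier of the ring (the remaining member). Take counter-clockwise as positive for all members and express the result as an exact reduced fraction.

47/37

N_ring = 20 + 2·27 = 74
20(ω_s−ω_c) = −74(ω_r−ω_c),  ω_s=0, ω_c=1
ω_r = 1 − (20/74)(0−1) = 47/37
ω_r/ω_c = 47/37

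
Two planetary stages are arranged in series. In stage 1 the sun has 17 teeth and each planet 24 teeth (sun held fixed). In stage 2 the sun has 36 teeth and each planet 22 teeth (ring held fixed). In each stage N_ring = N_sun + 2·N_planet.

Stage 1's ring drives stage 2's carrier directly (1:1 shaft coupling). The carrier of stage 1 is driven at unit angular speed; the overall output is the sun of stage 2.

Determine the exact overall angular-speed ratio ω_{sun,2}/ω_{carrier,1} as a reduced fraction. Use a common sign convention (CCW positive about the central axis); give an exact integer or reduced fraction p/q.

Stage 1: N_ring = 17 + 2·24 = 65
Stage 1: 17(ω_s−ω_c) = −65(ω_r−ω_c),  ω_s=0, ω_c=1
Stage 1: ω_r = 1 − (17/65)(0−1) = 82/65
  ⇒ ω_r¹/ω_c¹ = 82/65
Stage 2: N_ring = 36 + 2·22 = 80
Stage 2: 36(ω_s−ω_c) = −80(ω_r−ω_c),  ω_r=0, ω_c=1
Stage 2: ω_s = 1 − (80/36)(0−1) = 29/9
  ⇒ ω_s²/ω_c² = 29/9
Coupling ω_c² = ω_r¹ ⇒ overall = 82/65 × 29/9 = 2378/585

2378/585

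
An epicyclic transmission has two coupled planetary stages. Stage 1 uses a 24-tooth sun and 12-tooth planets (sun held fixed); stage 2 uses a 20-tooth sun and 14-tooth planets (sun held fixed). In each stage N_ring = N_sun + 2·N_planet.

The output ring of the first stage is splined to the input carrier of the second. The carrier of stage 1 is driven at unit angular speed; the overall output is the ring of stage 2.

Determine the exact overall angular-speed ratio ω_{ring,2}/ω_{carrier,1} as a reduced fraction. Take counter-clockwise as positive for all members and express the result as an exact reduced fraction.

17/8

Stage 1: N_ring = 24 + 2·12 = 48
Stage 1: 24(ω_s−ω_c) = −48(ω_r−ω_c),  ω_s=0, ω_c=1
Stage 1: ω_r = 1 − (24/48)(0−1) = 3/2
  ⇒ ω_r¹/ω_c¹ = 3/2
Stage 2: N_ring = 20 + 2·14 = 48
Stage 2: 20(ω_s−ω_c) = −48(ω_r−ω_c),  ω_s=0, ω_c=1
Stage 2: ω_r = 1 − (20/48)(0−1) = 17/12
  ⇒ ω_r²/ω_c² = 17/12
Coupling ω_c² = ω_r¹ ⇒ overall = 3/2 × 17/12 = 17/8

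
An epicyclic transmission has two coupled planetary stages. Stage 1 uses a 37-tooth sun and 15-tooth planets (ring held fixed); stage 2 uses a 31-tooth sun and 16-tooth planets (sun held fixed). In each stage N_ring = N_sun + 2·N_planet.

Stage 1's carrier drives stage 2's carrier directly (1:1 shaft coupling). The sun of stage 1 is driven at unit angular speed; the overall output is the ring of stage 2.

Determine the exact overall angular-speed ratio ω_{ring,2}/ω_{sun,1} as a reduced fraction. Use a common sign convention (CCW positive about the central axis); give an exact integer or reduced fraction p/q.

1739/3276

Stage 1: N_ring = 37 + 2·15 = 67
Stage 1: 37(ω_s−ω_c) = −67(ω_r−ω_c),  ω_r=0, ω_s=1
Stage 1: 37(1−ω_c) = −67(0−ω_c)  ⇒  104ω_c = 37  ⇒  ω_c = 37/104
  ⇒ ω_c¹/ω_s¹ = 37/104
Stage 2: N_ring = 31 + 2·16 = 63
Stage 2: 31(ω_s−ω_c) = −63(ω_r−ω_c),  ω_s=0, ω_c=1
Stage 2: ω_r = 1 − (31/63)(0−1) = 94/63
  ⇒ ω_r²/ω_c² = 94/63
Coupling ω_c² = ω_c¹ ⇒ overall = 37/104 × 94/63 = 1739/3276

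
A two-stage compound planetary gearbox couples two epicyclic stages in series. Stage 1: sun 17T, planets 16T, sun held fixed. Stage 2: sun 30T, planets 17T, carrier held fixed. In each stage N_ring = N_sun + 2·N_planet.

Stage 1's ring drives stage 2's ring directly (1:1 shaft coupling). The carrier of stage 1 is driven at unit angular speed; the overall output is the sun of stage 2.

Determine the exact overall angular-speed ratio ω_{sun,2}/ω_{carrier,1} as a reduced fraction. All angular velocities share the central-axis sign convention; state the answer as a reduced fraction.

Stage 1: N_ring = 17 + 2·16 = 49
Stage 1: 17(ω_s−ω_c) = −49(ω_r−ω_c),  ω_s=0, ω_c=1
Stage 1: ω_r = 1 − (17/49)(0−1) = 66/49
  ⇒ ω_r¹/ω_c¹ = 66/49
Stage 2: N_ring = 30 + 2·17 = 64
Stage 2: 30(ω_s−ω_c) = −64(ω_r−ω_c),  ω_c=0, ω_r=1
Stage 2: ω_s = 0 − (64/30)(1−0) = -32/15
  ⇒ ω_s²/ω_r² = -32/15
Coupling ω_r² = ω_r¹ ⇒ overall = 66/49 × -32/15 = -704/245

-704/245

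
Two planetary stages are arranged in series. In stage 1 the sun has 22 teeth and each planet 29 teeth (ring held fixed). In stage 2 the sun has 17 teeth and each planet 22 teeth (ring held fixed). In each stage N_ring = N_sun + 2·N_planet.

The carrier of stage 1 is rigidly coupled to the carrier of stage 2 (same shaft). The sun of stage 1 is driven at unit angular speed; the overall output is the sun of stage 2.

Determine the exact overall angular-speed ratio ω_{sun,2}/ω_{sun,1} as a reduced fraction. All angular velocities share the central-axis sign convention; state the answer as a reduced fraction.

286/289

Stage 1: N_ring = 22 + 2·29 = 80
Stage 1: 22(ω_s−ω_c) = −80(ω_r−ω_c),  ω_r=0, ω_s=1
Stage 1: 22(1−ω_c) = −80(0−ω_c)  ⇒  102ω_c = 22  ⇒  ω_c = 11/51
  ⇒ ω_c¹/ω_s¹ = 11/51
Stage 2: N_ring = 17 + 2·22 = 61
Stage 2: 17(ω_s−ω_c) = −61(ω_r−ω_c),  ω_r=0, ω_c=1
Stage 2: ω_s = 1 − (61/17)(0−1) = 78/17
  ⇒ ω_s²/ω_c² = 78/17
Coupling ω_c² = ω_c¹ ⇒ overall = 11/51 × 78/17 = 286/289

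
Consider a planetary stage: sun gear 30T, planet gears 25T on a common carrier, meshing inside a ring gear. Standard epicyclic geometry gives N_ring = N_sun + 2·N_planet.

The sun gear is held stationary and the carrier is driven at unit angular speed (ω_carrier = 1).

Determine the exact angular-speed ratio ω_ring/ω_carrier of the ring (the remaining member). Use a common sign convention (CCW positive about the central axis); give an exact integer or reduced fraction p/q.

11/8

N_ring = 30 + 2·25 = 80
30(ω_s−ω_c) = −80(ω_r−ω_c),  ω_s=0, ω_c=1
ω_r = 1 − (30/80)(0−1) = 11/8
ω_r/ω_c = 11/8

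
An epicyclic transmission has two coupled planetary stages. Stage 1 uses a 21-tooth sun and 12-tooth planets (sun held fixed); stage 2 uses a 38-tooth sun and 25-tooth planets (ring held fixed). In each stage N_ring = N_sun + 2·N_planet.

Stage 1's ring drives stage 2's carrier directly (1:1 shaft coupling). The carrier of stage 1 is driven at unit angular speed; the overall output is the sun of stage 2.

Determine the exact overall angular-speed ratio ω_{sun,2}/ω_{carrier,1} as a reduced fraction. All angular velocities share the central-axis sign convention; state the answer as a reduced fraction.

Stage 1: N_ring = 21 + 2·12 = 45
Stage 1: 21(ω_s−ω_c) = −45(ω_r−ω_c),  ω_s=0, ω_c=1
Stage 1: ω_r = 1 − (21/45)(0−1) = 22/15
  ⇒ ω_r¹/ω_c¹ = 22/15
Stage 2: N_ring = 38 + 2·25 = 88
Stage 2: 38(ω_s−ω_c) = −88(ω_r−ω_c),  ω_r=0, ω_c=1
Stage 2: ω_s = 1 − (88/38)(0−1) = 63/19
  ⇒ ω_s²/ω_c² = 63/19
Coupling ω_c² = ω_r¹ ⇒ overall = 22/15 × 63/19 = 462/95

462/95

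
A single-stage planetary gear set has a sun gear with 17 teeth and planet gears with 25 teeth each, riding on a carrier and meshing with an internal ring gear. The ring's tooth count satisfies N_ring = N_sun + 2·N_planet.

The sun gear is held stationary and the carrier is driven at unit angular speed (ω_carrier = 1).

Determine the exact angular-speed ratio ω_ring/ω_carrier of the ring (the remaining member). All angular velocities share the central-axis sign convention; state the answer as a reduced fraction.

N_ring = 17 + 2·25 = 67
17(ω_s−ω_c) = −67(ω_r−ω_c),  ω_s=0, ω_c=1
ω_r = 1 − (17/67)(0−1) = 84/67
ω_r/ω_c = 84/67

84/67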